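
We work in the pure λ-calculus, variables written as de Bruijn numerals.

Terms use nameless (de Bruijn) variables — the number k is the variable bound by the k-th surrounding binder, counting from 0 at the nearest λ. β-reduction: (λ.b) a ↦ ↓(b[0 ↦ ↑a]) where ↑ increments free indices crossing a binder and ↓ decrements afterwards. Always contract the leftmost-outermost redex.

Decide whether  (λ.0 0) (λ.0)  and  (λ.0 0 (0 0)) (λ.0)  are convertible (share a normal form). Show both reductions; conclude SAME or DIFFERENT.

Answer: SAME — A ⇓ λ.0, B ⇓ λ.0

Derivation:
Term A:
  start: (λ.0 0) (λ.0)
  step 1: (λ.0) (λ.0)
  step 2: λ.0

Term B:
  start: (λ.0 0 (0 0)) (λ.0)
  step 1: (λ.0) (λ.0) ((λ.0) (λ.0))
  step 2: (λ.0) ((λ.0) (λ.0))
  step 3: (λ.0) (λ.0)
  step 4: λ.0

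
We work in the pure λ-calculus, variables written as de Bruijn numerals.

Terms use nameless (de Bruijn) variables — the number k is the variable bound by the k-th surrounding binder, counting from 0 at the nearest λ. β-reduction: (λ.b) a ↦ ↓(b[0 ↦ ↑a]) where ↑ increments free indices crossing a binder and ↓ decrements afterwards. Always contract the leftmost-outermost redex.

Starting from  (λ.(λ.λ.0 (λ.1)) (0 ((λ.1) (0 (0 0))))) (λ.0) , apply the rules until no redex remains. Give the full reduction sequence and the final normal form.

Answer: normal form = λ.0 (λ.1)  (in 2 steps)

Working:
  start: (λ.(λ.λ.0 (λ.1)) (0 ((λ.1) (0 (0 0))))) (λ.0)
  step 1: (λ.λ.0 (λ.1)) ((λ.0) ((λ.λ.0) ((λ.0) ((λ.0) (λ.0)))))
  step 2: λ.0 (λ.1)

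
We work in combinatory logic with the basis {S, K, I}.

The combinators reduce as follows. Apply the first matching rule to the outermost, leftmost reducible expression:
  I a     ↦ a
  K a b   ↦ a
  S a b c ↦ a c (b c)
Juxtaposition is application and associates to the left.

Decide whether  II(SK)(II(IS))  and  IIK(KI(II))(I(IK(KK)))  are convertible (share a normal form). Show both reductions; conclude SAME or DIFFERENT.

Answer: DIFFERENT — A ⇓ SKS, B ⇓ I

Working:
Term A:
  start: II(SK)(II(IS))
  step 1: I(SK)(II(IS))
  step 2: SK(II(IS))
  step 3: SK(I(IS))
  step 4: SK(IS)
  step 5: SKS

Term B:
  start: IIK(KI(II))(I(IK(KK)))
  step 1: IK(KI(II))(I(IK(KK)))
  step 2: K(KI(II))(I(IK(KK)))
  step 3: KI(II)
  step 4: I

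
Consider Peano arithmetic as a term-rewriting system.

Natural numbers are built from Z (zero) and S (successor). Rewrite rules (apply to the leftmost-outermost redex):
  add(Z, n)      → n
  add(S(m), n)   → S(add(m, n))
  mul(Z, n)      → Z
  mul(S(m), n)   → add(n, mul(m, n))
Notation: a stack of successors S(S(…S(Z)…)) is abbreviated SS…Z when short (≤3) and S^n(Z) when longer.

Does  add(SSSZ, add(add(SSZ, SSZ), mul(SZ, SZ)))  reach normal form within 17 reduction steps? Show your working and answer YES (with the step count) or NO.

  start: add(SSSZ, add(add(SSZ, SSZ), mul(SZ, SZ)))
  →1  S(add(SSZ, add(add(SSZ, SSZ), mul(SZ, SZ))))
  →2  S(S(add(SZ, add(add(SSZ, SSZ), mul(SZ, SZ)))))
  →3  S(S(S(add(Z, add(add(SSZ, SSZ), mul(SZ, SZ))))))
  →4  S(S(S(add(add(SSZ, SSZ), mul(SZ, SZ)))))
  →5  S(S(S(add(S(add(SZ, SSZ)), mul(SZ, SZ)))))
  →6  S(S(S(S(add(add(SZ, SSZ), mul(SZ, SZ))))))
  →7  S(S(S(S(add(S(add(Z, SSZ)), mul(SZ, SZ))))))
  →8  S(S(S(S(S(add(add(Z, SSZ), mul(SZ, SZ)))))))
  →9  S(S(S(S(S(add(SSZ, mul(SZ, SZ)))))))
  →10  S(S(S(S(S(S(add(SZ, mul(SZ, SZ))))))))
  →11  S(S(S(S(S(S(S(add(Z, mul(SZ, SZ)))))))))
  →12  S(S(S(S(S(S(S(mul(SZ, SZ))))))))
  →13  S(S(S(S(S(S(S(add(SZ, mul(Z, SZ)))))))))
  →14  S(S(S(S(S(S(S(S(add(Z, mul(Z, SZ))))))))))
  →15  S(S(S(S(S(S(S(S(mul(Z, SZ)))))))))
  →16  S^8(Z)

Answer: YES — reaches normal form S^8(Z) in 16 ≤ 17 steps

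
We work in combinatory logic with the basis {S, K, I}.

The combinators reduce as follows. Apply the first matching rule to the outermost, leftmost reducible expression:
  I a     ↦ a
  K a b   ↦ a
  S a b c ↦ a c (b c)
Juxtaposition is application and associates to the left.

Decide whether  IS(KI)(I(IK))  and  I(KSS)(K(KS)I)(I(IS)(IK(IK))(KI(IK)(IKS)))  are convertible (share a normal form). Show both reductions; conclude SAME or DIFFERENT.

Term A:
  start: IS(KI)(I(IK))
  step 1: S(KI)(I(IK))
  step 2: S(KI)(IK)
  step 3: S(KI)K

Term B:
  start: I(KSS)(K(KS)I)(I(IS)(IK(IK))(KI(IK)(IKS)))
  step 1: KSS(K(KS)I)(I(IS)(IK(IK))(KI(IK)(IKS)))
  step 2: S(K(KS)I)(I(IS)(IK(IK))(KI(IK)(IKS)))
  step 3: S(KS)(I(IS)(IK(IK))(KI(IK)(IKS)))
  step 4: S(KS)(IS(IK(IK))(KI(IK)(IKS)))
  step 5: S(KS)(S(IK(IK))(KI(IK)(IKS)))
  step 6: S(KS)(S(K(IK))(KI(IK)(IKS)))
  step 7: S(KS)(S(KK)(KI(IK)(IKS)))
  step 8: S(KS)(S(KK)(I(IKS)))
  step 9: S(KS)(S(KK)(IKS))
  step 10: S(KS)(S(KK)(KS))

Answer: DIFFERENT — A ⇓ S(KI)K, B ⇓ S(KS)(S(KK)(KS))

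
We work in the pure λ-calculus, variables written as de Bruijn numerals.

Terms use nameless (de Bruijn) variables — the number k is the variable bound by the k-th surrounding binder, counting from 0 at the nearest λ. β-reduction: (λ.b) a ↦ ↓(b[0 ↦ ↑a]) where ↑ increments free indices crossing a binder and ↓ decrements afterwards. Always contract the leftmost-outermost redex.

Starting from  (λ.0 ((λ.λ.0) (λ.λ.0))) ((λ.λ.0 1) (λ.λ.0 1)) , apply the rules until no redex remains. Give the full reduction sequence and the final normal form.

  start: (λ.0 ((λ.λ.0) (λ.λ.0))) ((λ.λ.0 1) (λ.λ.0 1))
  [1] (λ.λ.0 1) (λ.λ.0 1) ((λ.λ.0) (λ.λ.0))
  [2] (λ.0 (λ.λ.0 1)) ((λ.λ.0) (λ.λ.0))
  [3] (λ.λ.0) (λ.λ.0) (λ.λ.0 1)
  [4] (λ.0) (λ.λ.0 1)
  [5] λ.λ.0 1

Answer: normal form = λ.λ.0 1  (in 5 steps)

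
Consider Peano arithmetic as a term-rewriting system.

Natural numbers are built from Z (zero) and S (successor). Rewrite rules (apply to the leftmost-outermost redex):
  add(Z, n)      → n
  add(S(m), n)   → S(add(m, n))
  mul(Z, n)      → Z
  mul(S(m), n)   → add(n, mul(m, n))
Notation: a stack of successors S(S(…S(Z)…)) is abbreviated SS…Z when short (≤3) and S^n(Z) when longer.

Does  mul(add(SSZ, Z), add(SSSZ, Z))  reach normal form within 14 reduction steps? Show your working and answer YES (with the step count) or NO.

  start: mul(add(SSZ, Z), add(SSSZ, Z))
  →1  mul(S(add(SZ, Z)), add(SSSZ, Z))
  →2  add(add(SSSZ, Z), mul(add(SZ, Z), add(SSSZ, Z)))
  →3  add(S(add(SSZ, Z)), mul(add(SZ, Z), add(SSSZ, Z)))
  →4  S(add(add(SSZ, Z), mul(add(SZ, Z), add(SSSZ, Z))))
  →5  S(add(S(add(SZ, Z)), mul(add(SZ, Z), add(SSSZ, Z))))
  →6  S(S(add(add(SZ, Z), mul(add(SZ, Z), add(SSSZ, Z)))))
  →7  S(S(add(S(add(Z, Z)), mul(add(SZ, Z), add(SSSZ, Z)))))
  →8  S(S(S(add(add(Z, Z), mul(add(SZ, Z), add(SSSZ, Z))))))
  →9  S(S(S(add(Z, mul(add(SZ, Z), add(SSSZ, Z))))))
  →10  S(S(S(mul(add(SZ, Z), add(SSSZ, Z)))))
  →11  S(S(S(mul(S(add(Z, Z)), add(SSSZ, Z)))))
  →12  S(S(S(add(add(SSSZ, Z), mul(add(Z, Z), add(SSSZ, Z))))))
  →13  S(S(S(add(S(add(SSZ, Z)), mul(add(Z, Z), add(SSSZ, Z))))))
  →14  S(S(S(S(add(add(SSZ, Z), mul(add(Z, Z), add(SSSZ, Z)))))))

Answer: NO — after 14 steps the term is S(S(S(S(add(add(SSZ, Z), mul(add(Z, Z), add(SSSZ, Z))))))), not yet normal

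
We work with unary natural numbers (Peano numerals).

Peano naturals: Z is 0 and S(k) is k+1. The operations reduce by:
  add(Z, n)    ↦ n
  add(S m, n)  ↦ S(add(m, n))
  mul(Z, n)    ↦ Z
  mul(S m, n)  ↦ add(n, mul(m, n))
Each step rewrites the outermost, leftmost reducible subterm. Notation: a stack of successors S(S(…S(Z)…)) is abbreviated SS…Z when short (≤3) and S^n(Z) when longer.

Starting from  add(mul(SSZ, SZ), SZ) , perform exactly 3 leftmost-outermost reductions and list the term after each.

Answer: after 3 steps: S(add(add(Z, mul(SZ, SZ)), SZ))

Derivation:
  start: add(mul(SSZ, SZ), SZ)
  →1  add(add(SZ, mul(SZ, SZ)), SZ)
  →2  add(S(add(Z, mul(SZ, SZ))), SZ)
  →3  S(add(add(Z, mul(SZ, SZ)), SZ))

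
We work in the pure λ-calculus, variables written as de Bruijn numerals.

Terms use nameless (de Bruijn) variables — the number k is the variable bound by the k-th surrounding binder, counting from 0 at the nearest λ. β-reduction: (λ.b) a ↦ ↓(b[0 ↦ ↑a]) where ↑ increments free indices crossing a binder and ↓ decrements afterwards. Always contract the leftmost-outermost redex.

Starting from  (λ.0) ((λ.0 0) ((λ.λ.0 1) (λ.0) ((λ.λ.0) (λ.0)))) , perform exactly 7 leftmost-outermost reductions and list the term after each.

  start: (λ.0) ((λ.0 0) ((λ.λ.0 1) (λ.0) ((λ.λ.0) (λ.0))))
  step 1: (λ.0 0) ((λ.λ.0 1) (λ.0) ((λ.λ.0) (λ.0)))
  step 2: (λ.λ.0 1) (λ.0) ((λ.λ.0) (λ.0)) ((λ.λ.0 1) (λ.0) ((λ.λ.0) (λ.0)))
  step 3: (λ.0 (λ.0)) ((λ.λ.0) (λ.0)) ((λ.λ.0 1) (λ.0) ((λ.λ.0) (λ.0)))
  step 4: (λ.λ.0) (λ.0) (λ.0) ((λ.λ.0 1) (λ.0) ((λ.λ.0) (λ.0)))
  step 5: (λ.0) (λ.0) ((λ.λ.0 1) (λ.0) ((λ.λ.0) (λ.0)))
  step 6: (λ.0) ((λ.λ.0 1) (λ.0) ((λ.λ.0) (λ.0)))
  step 7: (λ.λ.0 1) (λ.0) ((λ.λ.0) (λ.0))

Answer: after 7 steps: (λ.λ.0 1) (λ.0) ((λ.λ.0) (λ.0))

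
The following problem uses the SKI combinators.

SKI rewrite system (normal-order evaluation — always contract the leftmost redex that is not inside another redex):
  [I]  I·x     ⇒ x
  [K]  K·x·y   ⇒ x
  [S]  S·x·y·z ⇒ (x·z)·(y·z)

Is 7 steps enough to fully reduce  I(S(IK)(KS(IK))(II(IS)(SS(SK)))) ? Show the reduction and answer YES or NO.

Answer: YES — reaches normal form S(SS(SK)) in 7 ≤ 7 steps

Reduction:
  start: I(S(IK)(KS(IK))(II(IS)(SS(SK))))
  step 1: S(IK)(KS(IK))(II(IS)(SS(SK)))
  step 2: IK(II(IS)(SS(SK)))(KS(IK)(II(IS)(SS(SK))))
  step 3: K(II(IS)(SS(SK)))(KS(IK)(II(IS)(SS(SK))))
  step 4: II(IS)(SS(SK))
  step 5: I(IS)(SS(SK))
  step 6: IS(SS(SK))
  step 7: S(SS(SK))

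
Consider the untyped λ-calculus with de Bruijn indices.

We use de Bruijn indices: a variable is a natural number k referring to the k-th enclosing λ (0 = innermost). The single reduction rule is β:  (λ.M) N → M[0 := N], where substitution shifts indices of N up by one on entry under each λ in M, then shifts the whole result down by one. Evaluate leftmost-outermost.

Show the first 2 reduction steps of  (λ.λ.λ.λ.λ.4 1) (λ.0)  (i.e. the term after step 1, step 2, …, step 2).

  start: (λ.λ.λ.λ.λ.4 1) (λ.0)
  [1] λ.λ.λ.λ.(λ.0) 1
  [2] λ.λ.λ.λ.1

Answer: after 2 steps: λ.λ.λ.λ.1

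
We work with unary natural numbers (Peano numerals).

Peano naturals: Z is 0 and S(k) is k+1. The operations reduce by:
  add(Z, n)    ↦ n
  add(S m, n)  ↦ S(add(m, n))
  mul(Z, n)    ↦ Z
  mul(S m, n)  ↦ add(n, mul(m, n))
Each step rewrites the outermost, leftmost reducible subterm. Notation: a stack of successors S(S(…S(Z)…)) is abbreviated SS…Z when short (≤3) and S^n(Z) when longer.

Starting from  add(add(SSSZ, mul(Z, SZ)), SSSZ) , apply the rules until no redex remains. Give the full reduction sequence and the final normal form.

  start: add(add(SSSZ, mul(Z, SZ)), SSSZ)
  step 1: add(S(add(SSZ, mul(Z, SZ))), SSSZ)
  step 2: S(add(add(SSZ, mul(Z, SZ)), SSSZ))
  step 3: S(add(S(add(SZ, mul(Z, SZ))), SSSZ))
  step 4: S(S(add(add(SZ, mul(Z, SZ)), SSSZ)))
  step 5: S(S(add(S(add(Z, mul(Z, SZ))), SSSZ)))
  step 6: S(S(S(add(add(Z, mul(Z, SZ)), SSSZ))))
  step 7: S(S(S(add(mul(Z, SZ), SSSZ))))
  step 8: S(S(S(add(Z, SSSZ))))
  step 9: S^6(Z)

Answer: normal form = S^6(Z)  (in 9 steps)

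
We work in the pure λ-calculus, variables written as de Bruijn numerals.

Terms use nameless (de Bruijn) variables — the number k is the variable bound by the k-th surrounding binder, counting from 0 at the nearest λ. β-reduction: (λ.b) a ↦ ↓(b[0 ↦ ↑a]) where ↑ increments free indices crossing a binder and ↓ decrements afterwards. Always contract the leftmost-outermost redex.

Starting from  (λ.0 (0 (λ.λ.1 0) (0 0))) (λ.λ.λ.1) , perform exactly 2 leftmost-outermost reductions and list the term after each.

  start: (λ.0 (0 (λ.λ.1 0) (0 0))) (λ.λ.λ.1)
  [1] (λ.λ.λ.1) ((λ.λ.λ.1) (λ.λ.1 0) ((λ.λ.λ.1) (λ.λ.λ.1)))
  [2] λ.λ.1

Answer: after 2 steps: λ.λ.1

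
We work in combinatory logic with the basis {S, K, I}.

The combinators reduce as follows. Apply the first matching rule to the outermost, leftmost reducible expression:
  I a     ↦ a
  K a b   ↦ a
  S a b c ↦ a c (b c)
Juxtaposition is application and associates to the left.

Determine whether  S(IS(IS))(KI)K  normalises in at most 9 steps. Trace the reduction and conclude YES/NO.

  start: S(IS(IS))(KI)K
  →1  IS(IS)K(KIK)
  →2  S(IS)K(KIK)
  →3  IS(KIK)(K(KIK))
  →4  S(KIK)(K(KIK))
  →5  SI(K(KIK))
  →6  SI(KI)

Answer: YES — reaches normal form SI(KI) in 6 ≤ 9 steps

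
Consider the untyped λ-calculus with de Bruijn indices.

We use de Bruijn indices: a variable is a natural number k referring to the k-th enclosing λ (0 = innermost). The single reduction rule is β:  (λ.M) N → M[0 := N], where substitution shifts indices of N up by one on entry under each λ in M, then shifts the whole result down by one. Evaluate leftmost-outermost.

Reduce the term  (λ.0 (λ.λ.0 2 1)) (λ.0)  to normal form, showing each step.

Answer: normal form = λ.λ.0 (λ.0) 1  (in 2 steps)

Derivation:
  start: (λ.0 (λ.λ.0 2 1)) (λ.0)
  →1  (λ.0) (λ.λ.0 (λ.0) 1)
  →2  λ.λ.0 (λ.0) 1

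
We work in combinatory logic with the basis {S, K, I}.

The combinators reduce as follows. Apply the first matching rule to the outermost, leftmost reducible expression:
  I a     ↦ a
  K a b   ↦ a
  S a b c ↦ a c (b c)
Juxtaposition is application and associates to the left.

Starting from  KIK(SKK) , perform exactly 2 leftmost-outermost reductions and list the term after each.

Answer: after 2 steps: SKK

Working:
  start: KIK(SKK)
  →1  I(SKK)
  →2  SKK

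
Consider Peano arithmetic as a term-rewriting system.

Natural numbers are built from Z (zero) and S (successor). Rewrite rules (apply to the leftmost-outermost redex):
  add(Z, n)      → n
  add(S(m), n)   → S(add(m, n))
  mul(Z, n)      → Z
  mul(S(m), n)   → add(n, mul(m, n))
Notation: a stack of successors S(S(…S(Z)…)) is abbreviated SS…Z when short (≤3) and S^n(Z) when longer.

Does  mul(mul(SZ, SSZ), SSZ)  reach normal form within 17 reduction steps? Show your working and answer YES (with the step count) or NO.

Answer: YES — reaches normal form S^4(Z) in 14 ≤ 17 steps

Working:
  start: mul(mul(SZ, SSZ), SSZ)
  [1] mul(add(SSZ, mul(Z, SSZ)), SSZ)
  [2] mul(S(add(SZ, mul(Z, SSZ))), SSZ)
  [3] add(SSZ, mul(add(SZ, mul(Z, SSZ)), SSZ))
  [4] S(add(SZ, mul(add(SZ, mul(Z, SSZ)), SSZ)))
  [5] S(S(add(Z, mul(add(SZ, mul(Z, SSZ)), SSZ))))
  [6] S(S(mul(add(SZ, mul(Z, SSZ)), SSZ)))
  [7] S(S(mul(S(add(Z, mul(Z, SSZ))), SSZ)))
  [8] S(S(add(SSZ, mul(add(Z, mul(Z, SSZ)), SSZ))))
  [9] S(S(S(add(SZ, mul(add(Z, mul(Z, SSZ)), SSZ)))))
  [10] S(S(S(S(add(Z, mul(add(Z, mul(Z, SSZ)), SSZ))))))
  [11] S(S(S(S(mul(add(Z, mul(Z, SSZ)), SSZ)))))
  [12] S(S(S(S(mul(mul(Z, SSZ), SSZ)))))
  [13] S(S(S(S(mul(Z, SSZ)))))
  [14] S^4(Z)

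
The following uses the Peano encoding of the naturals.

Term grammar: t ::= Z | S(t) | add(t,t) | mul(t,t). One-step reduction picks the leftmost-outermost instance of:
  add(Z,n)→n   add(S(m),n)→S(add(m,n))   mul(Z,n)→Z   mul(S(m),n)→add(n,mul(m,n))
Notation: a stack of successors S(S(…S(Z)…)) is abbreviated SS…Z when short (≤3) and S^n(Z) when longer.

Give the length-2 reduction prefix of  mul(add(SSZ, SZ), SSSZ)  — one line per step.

Answer: after 2 steps: add(SSSZ, mul(add(SZ, SZ), SSSZ))

Reduction:
  start: mul(add(SSZ, SZ), SSSZ)
  →1  mul(S(add(SZ, SZ)), SSSZ)
  →2  add(SSSZ, mul(add(SZ, SZ), SSSZ))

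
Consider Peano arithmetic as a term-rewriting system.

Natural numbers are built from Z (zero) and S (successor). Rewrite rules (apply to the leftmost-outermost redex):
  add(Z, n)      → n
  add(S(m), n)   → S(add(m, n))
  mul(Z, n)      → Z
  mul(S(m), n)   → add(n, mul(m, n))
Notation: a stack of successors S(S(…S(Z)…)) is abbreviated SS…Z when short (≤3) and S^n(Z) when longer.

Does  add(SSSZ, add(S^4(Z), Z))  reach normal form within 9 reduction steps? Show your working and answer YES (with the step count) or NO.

Answer: YES — reaches normal form S^7(Z) in 9 ≤ 9 steps

Derivation:
  start: add(SSSZ, add(S^4(Z), Z))
  →1  S(add(SSZ, add(S^4(Z), Z)))
  →2  S(S(add(SZ, add(S^4(Z), Z))))
  →3  S(S(S(add(Z, add(S^4(Z), Z)))))
  →4  S(S(S(add(S^4(Z), Z))))
  →5  S(S(S(S(add(SSSZ, Z)))))
  →6  S(S(S(S(S(add(SSZ, Z))))))
  →7  S(S(S(S(S(S(add(SZ, Z)))))))
  →8  S(S(S(S(S(S(S(add(Z, Z))))))))
  →9  S^7(Z)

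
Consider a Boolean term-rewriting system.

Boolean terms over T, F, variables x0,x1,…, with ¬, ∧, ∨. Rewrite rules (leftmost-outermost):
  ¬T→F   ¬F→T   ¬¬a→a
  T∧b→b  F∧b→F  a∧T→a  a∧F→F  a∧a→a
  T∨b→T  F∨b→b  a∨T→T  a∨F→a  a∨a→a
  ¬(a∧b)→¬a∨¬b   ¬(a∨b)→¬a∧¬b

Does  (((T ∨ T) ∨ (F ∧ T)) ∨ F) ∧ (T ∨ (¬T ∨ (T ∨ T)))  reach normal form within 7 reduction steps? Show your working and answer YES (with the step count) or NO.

Answer: YES — reaches normal form T in 5 ≤ 7 steps

Working:
  start: (((T ∨ T) ∨ (F ∧ T)) ∨ F) ∧ (T ∨ (¬T ∨ (T ∨ T)))
  →1  ((T ∨ T) ∨ (F ∧ T)) ∧ (T ∨ (¬T ∨ (T ∨ T)))
  →2  (T ∨ (F ∧ T)) ∧ (T ∨ (¬T ∨ (T ∨ T)))
  →3  T ∧ (T ∨ (¬T ∨ (T ∨ T)))
  →4  T ∨ (¬T ∨ (T ∨ T))
  →5  T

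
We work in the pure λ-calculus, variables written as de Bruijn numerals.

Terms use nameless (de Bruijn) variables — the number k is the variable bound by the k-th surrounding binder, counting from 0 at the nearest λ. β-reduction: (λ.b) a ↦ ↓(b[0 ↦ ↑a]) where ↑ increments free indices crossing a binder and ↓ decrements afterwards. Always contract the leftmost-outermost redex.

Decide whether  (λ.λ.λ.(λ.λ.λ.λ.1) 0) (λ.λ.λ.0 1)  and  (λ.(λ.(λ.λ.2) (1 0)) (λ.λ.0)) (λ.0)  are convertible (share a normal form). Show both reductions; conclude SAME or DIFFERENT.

Term A:
  start: (λ.λ.λ.(λ.λ.λ.λ.1) 0) (λ.λ.λ.0 1)
  step 1: λ.λ.(λ.λ.λ.λ.1) 0
  step 2: λ.λ.λ.λ.λ.1

Term B:
  start: (λ.(λ.(λ.λ.2) (1 0)) (λ.λ.0)) (λ.0)
  step 1: (λ.(λ.λ.2) ((λ.0) 0)) (λ.λ.0)
  step 2: (λ.λ.λ.λ.0) ((λ.0) (λ.λ.0))
  step 3: λ.λ.λ.0

Answer: DIFFERENT — A ⇓ λ.λ.λ.λ.λ.1, B ⇓ λ.λ.λ.0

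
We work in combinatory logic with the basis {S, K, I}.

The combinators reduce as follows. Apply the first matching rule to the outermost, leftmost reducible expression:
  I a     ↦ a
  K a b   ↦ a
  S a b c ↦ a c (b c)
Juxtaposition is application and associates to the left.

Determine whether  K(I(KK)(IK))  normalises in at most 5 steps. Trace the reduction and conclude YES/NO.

  start: K(I(KK)(IK))
  [1] K(KK(IK))
  [2] KK

Answer: YES — reaches normal form KK in 2 ≤ 5 steps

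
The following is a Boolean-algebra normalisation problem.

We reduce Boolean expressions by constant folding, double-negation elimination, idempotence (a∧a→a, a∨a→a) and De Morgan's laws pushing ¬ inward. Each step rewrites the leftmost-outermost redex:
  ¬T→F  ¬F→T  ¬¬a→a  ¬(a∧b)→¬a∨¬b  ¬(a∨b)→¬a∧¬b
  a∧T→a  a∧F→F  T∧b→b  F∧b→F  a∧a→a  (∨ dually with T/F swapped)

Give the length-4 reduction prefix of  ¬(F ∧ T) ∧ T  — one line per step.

  start: ¬(F ∧ T) ∧ T
  [1] ¬(F ∧ T)
  [2] ¬F ∨ ¬T
  [3] T ∨ ¬T
  [4] T

Answer: after 4 steps: T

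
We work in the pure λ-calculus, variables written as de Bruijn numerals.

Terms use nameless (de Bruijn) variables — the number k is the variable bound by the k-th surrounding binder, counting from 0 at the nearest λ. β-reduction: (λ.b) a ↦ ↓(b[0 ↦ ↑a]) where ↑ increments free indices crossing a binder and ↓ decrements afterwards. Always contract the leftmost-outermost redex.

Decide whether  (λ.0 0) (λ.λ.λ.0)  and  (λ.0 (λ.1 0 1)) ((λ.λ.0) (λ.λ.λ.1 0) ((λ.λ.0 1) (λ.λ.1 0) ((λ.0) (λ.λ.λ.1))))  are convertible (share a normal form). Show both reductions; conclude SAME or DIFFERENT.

Answer: SAME — A ⇓ λ.λ.0, B ⇓ λ.λ.0

Reduction:
Term A:
  start: (λ.0 0) (λ.λ.λ.0)
  →1  (λ.λ.λ.0) (λ.λ.λ.0)
  →2  λ.λ.0

Term B:
  start: (λ.0 (λ.1 0 1)) ((λ.λ.0) (λ.λ.λ.1 0) ((λ.λ.0 1) (λ.λ.1 0) ((λ.0) (λ.λ.λ.1))))
  →1  (λ.λ.0) (λ.λ.λ.1 0) ((λ.λ.0 1) (λ.λ.1 0) ((λ.0) (λ.λ.λ.1))) (λ.(λ.λ.0) (λ.λ.λ.1 0) ((λ.λ.0 1) (λ.λ.1 0) ((λ.0) (λ.λ.λ.1))) 0 ((λ.λ.0) (λ.λ.λ.1 0) ((λ.λ.0 1) (λ.λ.1 0) ((λ.0) (λ.λ.λ.1)))))
  →2  (λ.0) ((λ.λ.0 1) (λ.λ.1 0) ((λ.0) (λ.λ.λ.1))) (λ.(λ.λ.0) (λ.λ.λ.1 0) ((λ.λ.0 1) (λ.λ.1 0) ((λ.0) (λ.λ.λ.1))) 0 ((λ.λ.0) (λ.λ.λ.1 0) ((λ.λ.0 1) (λ.λ.1 0) ((λ.0) (λ.λ.λ.1)))))
  →3  (λ.λ.0 1) (λ.λ.1 0) ((λ.0) (λ.λ.λ.1)) (λ.(λ.λ.0) (λ.λ.λ.1 0) ((λ.λ.0 1) (λ.λ.1 0) ((λ.0) (λ.λ.λ.1))) 0 ((λ.λ.0) (λ.λ.λ.1 0) ((λ.λ.0 1) (λ.λ.1 0) ((λ.0) (λ.λ.λ.1)))))
  →4  (λ.0 (λ.λ.1 0)) ((λ.0) (λ.λ.λ.1)) (λ.(λ.λ.0) (λ.λ.λ.1 0) ((λ.λ.0 1) (λ.λ.1 0) ((λ.0) (λ.λ.λ.1))) 0 ((λ.λ.0) (λ.λ.λ.1 0) ((λ.λ.0 1) (λ.λ.1 0) ((λ.0) (λ.λ.λ.1)))))
  →5  (λ.0) (λ.λ.λ.1) (λ.λ.1 0) (λ.(λ.λ.0) (λ.λ.λ.1 0) ((λ.λ.0 1) (λ.λ.1 0) ((λ.0) (λ.λ.λ.1))) 0 ((λ.λ.0) (λ.λ.λ.1 0) ((λ.λ.0 1) (λ.λ.1 0) ((λ.0) (λ.λ.λ.1)))))
  →6  (λ.λ.λ.1) (λ.λ.1 0) (λ.(λ.λ.0) (λ.λ.λ.1 0) ((λ.λ.0 1) (λ.λ.1 0) ((λ.0) (λ.λ.λ.1))) 0 ((λ.λ.0) (λ.λ.λ.1 0) ((λ.λ.0 1) (λ.λ.1 0) ((λ.0) (λ.λ.λ.1)))))
  →7  (λ.λ.1) (λ.(λ.λ.0) (λ.λ.λ.1 0) ((λ.λ.0 1) (λ.λ.1 0) ((λ.0) (λ.λ.λ.1))) 0 ((λ.λ.0) (λ.λ.λ.1 0) ((λ.λ.0 1) (λ.λ.1 0) ((λ.0) (λ.λ.λ.1)))))
  →8  λ.λ.(λ.λ.0) (λ.λ.λ.1 0) ((λ.λ.0 1) (λ.λ.1 0) ((λ.0) (λ.λ.λ.1))) 0 ((λ.λ.0) (λ.λ.λ.1 0) ((λ.λ.0 1) (λ.λ.1 0) ((λ.0) (λ.λ.λ.1))))
  →9  λ.λ.(λ.0) ((λ.λ.0 1) (λ.λ.1 0) ((λ.0) (λ.λ.λ.1))) 0 ((λ.λ.0) (λ.λ.λ.1 0) ((λ.λ.0 1) (λ.λ.1 0) ((λ.0) (λ.λ.λ.1))))
  →10  λ.λ.(λ.λ.0 1) (λ.λ.1 0) ((λ.0) (λ.λ.λ.1)) 0 ((λ.λ.0) (λ.λ.λ.1 0) ((λ.λ.0 1) (λ.λ.1 0) ((λ.0) (λ.λ.λ.1))))
  →11  λ.λ.(λ.0 (λ.λ.1 0)) ((λ.0) (λ.λ.λ.1)) 0 ((λ.λ.0) (λ.λ.λ.1 0) ((λ.λ.0 1) (λ.λ.1 0) ((λ.0) (λ.λ.λ.1))))
  →12  λ.λ.(λ.0) (λ.λ.λ.1) (λ.λ.1 0) 0 ((λ.λ.0) (λ.λ.λ.1 0) ((λ.λ.0 1) (λ.λ.1 0) ((λ.0) (λ.λ.λ.1))))
  →13  λ.λ.(λ.λ.λ.1) (λ.λ.1 0) 0 ((λ.λ.0) (λ.λ.λ.1 0) ((λ.λ.0 1) (λ.λ.1 0) ((λ.0) (λ.λ.λ.1))))
  →14  λ.λ.(λ.λ.1) 0 ((λ.λ.0) (λ.λ.λ.1 0) ((λ.λ.0 1) (λ.λ.1 0) ((λ.0) (λ.λ.λ.1))))
  →15  λ.λ.(λ.1) ((λ.λ.0) (λ.λ.λ.1 0) ((λ.λ.0 1) (λ.λ.1 0) ((λ.0) (λ.λ.λ.1))))
  →16  λ.λ.0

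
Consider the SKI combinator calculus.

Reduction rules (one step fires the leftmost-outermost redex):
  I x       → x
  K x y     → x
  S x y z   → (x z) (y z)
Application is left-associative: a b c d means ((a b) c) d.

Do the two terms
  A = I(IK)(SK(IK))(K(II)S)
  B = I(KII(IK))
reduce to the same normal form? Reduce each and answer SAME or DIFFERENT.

Term A:
  start: I(IK)(SK(IK))(K(II)S)
  step 1: IK(SK(IK))(K(II)S)
  step 2: K(SK(IK))(K(II)S)
  step 3: SK(IK)
  step 4: SKK

Term B:
  start: I(KII(IK))
  step 1: KII(IK)
  step 2: I(IK)
  step 3: IK
  step 4: K

Answer: DIFFERENT — A ⇓ SKK, B ⇓ K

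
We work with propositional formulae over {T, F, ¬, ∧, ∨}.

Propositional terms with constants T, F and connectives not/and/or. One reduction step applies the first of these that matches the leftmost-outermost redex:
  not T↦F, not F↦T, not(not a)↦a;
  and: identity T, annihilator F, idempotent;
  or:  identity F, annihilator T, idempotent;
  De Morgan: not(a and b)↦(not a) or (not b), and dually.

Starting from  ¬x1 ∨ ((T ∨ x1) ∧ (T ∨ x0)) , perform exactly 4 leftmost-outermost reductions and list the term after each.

Answer: after 4 steps: T

Working:
  start: ¬x1 ∨ ((T ∨ x1) ∧ (T ∨ x0))
  →1  ¬x1 ∨ (T ∧ (T ∨ x0))
  →2  ¬x1 ∨ (T ∨ x0)
  →3  ¬x1 ∨ T
  →4  T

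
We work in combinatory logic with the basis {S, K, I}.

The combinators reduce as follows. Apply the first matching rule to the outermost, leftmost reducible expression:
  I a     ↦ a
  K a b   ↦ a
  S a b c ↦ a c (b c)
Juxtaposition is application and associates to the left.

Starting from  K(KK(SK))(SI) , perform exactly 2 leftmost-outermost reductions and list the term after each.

Answer: after 2 steps: K

Reduction:
  start: K(KK(SK))(SI)
  →1  KK(SK)
  →2  K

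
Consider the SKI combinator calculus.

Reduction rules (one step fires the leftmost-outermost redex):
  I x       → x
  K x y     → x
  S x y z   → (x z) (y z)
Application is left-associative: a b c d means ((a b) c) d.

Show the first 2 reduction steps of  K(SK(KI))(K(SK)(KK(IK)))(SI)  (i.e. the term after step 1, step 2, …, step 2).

  start: K(SK(KI))(K(SK)(KK(IK)))(SI)
  [1] SK(KI)(SI)
  [2] K(SI)(KI(SI))

Answer: after 2 steps: K(SI)(KI(SI))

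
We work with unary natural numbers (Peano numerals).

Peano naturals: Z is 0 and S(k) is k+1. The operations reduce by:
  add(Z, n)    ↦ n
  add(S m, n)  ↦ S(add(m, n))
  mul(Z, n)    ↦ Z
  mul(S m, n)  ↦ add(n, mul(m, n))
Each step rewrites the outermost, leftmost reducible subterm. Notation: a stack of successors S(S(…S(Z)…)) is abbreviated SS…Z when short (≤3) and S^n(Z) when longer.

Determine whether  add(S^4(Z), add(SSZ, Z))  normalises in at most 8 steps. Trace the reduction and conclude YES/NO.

Answer: YES — reaches normal form S^6(Z) in 8 ≤ 8 steps

Derivation:
  start: add(S^4(Z), add(SSZ, Z))
  →1  S(add(SSSZ, add(SSZ, Z)))
  →2  S(S(add(SSZ, add(SSZ, Z))))
  →3  S(S(S(add(SZ, add(SSZ, Z)))))
  →4  S(S(S(S(add(Z, add(SSZ, Z))))))
  →5  S(S(S(S(add(SSZ, Z)))))
  →6  S(S(S(S(S(add(SZ, Z))))))
  →7  S(S(S(S(S(S(add(Z, Z)))))))
  →8  S^6(Z)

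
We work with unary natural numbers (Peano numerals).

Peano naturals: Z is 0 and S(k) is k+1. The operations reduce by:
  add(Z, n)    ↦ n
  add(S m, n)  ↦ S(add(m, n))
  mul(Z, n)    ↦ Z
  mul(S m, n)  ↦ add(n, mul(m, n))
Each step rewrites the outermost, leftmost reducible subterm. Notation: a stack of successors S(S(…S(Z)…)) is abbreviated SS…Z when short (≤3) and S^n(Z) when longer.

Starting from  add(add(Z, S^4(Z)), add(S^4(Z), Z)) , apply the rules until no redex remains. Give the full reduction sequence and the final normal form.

Answer: normal form = S^8(Z)  (in 11 steps)

Reduction:
  start: add(add(Z, S^4(Z)), add(S^4(Z), Z))
  →1  add(S^4(Z), add(S^4(Z), Z))
  →2  S(add(SSSZ, add(S^4(Z), Z)))
  →3  S(S(add(SSZ, add(S^4(Z), Z))))
  →4  S(S(S(add(SZ, add(S^4(Z), Z)))))
  →5  S(S(S(S(add(Z, add(S^4(Z), Z))))))
  →6  S(S(S(S(add(S^4(Z), Z)))))
  →7  S(S(S(S(S(add(SSSZ, Z))))))
  →8  S(S(S(S(S(S(add(SSZ, Z)))))))
  →9  S(S(S(S(S(S(S(add(SZ, Z))))))))
  →10  S(S(S(S(S(S(S(S(add(Z, Z)))))))))
  →11  S^8(Z)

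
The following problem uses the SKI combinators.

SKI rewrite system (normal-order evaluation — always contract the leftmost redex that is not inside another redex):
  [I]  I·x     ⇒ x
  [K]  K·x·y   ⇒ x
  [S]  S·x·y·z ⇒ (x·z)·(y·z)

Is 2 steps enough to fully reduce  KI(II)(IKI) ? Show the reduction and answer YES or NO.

Answer: NO — after 2 steps the term is IKI, not yet normal

Working:
  start: KI(II)(IKI)
  step 1: I(IKI)
  step 2: IKI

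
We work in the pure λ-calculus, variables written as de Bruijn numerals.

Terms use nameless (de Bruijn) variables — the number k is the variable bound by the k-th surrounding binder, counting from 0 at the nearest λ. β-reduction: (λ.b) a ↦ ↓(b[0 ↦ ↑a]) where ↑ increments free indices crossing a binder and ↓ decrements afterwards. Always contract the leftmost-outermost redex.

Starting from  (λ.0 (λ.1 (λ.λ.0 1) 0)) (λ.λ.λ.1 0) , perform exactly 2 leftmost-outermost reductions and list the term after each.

Answer: after 2 steps: λ.λ.1 0

Reduction:
  start: (λ.0 (λ.1 (λ.λ.0 1) 0)) (λ.λ.λ.1 0)
  step 1: (λ.λ.λ.1 0) (λ.(λ.λ.λ.1 0) (λ.λ.0 1) 0)
  step 2: λ.λ.1 0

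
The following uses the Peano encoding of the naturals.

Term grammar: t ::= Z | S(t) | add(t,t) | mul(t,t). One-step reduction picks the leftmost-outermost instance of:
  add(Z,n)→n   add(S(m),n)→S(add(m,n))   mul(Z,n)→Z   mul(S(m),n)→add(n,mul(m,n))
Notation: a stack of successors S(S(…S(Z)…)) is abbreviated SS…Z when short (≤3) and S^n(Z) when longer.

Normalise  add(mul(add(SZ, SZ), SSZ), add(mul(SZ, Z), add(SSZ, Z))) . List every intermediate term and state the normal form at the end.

  start: add(mul(add(SZ, SZ), SSZ), add(mul(SZ, Z), add(SSZ, Z)))
  step 1: add(mul(S(add(Z, SZ)), SSZ), add(mul(SZ, Z), add(SSZ, Z)))
  step 2: add(add(SSZ, mul(add(Z, SZ), SSZ)), add(mul(SZ, Z), add(SSZ, Z)))
  step 3: add(S(add(SZ, mul(add(Z, SZ), SSZ))), add(mul(SZ, Z), add(SSZ, Z)))
  step 4: S(add(add(SZ, mul(add(Z, SZ), SSZ)), add(mul(SZ, Z), add(SSZ, Z))))
  step 5: S(add(S(add(Z, mul(add(Z, SZ), SSZ))), add(mul(SZ, Z), add(SSZ, Z))))
  step 6: S(S(add(add(Z, mul(add(Z, SZ), SSZ)), add(mul(SZ, Z), add(SSZ, Z)))))
  step 7: S(S(add(mul(add(Z, SZ), SSZ), add(mul(SZ, Z), add(SSZ, Z)))))
  step 8: S(S(add(mul(SZ, SSZ), add(mul(SZ, Z), add(SSZ, Z)))))
  step 9: S(S(add(add(SSZ, mul(Z, SSZ)), add(mul(SZ, Z), add(SSZ, Z)))))
  step 10: S(S(add(S(add(SZ, mul(Z, SSZ))), add(mul(SZ, Z), add(SSZ, Z)))))
  step 11: S(S(S(add(add(SZ, mul(Z, SSZ)), add(mul(SZ, Z), add(SSZ, Z))))))
  step 12: S(S(S(add(S(add(Z, mul(Z, SSZ))), add(mul(SZ, Z), add(SSZ, Z))))))
  step 13: S(S(S(S(add(add(Z, mul(Z, SSZ)), add(mul(SZ, Z), add(SSZ, Z)))))))
  step 14: S(S(S(S(add(mul(Z, SSZ), add(mul(SZ, Z), add(SSZ, Z)))))))
  step 15: S(S(S(S(add(Z, add(mul(SZ, Z), add(SSZ, Z)))))))
  step 16: S(S(S(S(add(mul(SZ, Z), add(SSZ, Z))))))
  step 17: S(S(S(S(add(add(Z, mul(Z, Z)), add(SSZ, Z))))))
  step 18: S(S(S(S(add(mul(Z, Z), add(SSZ, Z))))))
  step 19: S(S(S(S(add(Z, add(SSZ, Z))))))
  step 20: S(S(S(S(add(SSZ, Z)))))
  step 21: S(S(S(S(S(add(SZ, Z))))))
  step 22: S(S(S(S(S(S(add(Z, Z)))))))
  step 23: S^6(Z)

Answer: normal form = S^6(Z)  (in 23 steps)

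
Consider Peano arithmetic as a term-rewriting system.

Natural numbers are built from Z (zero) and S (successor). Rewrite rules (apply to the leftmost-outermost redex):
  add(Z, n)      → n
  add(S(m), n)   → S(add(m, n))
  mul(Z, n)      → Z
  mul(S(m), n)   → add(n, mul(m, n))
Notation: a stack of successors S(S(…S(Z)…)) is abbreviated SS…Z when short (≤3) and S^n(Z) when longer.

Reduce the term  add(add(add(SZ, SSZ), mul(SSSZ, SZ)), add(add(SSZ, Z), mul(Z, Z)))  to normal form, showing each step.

  start: add(add(add(SZ, SSZ), mul(SSSZ, SZ)), add(add(SSZ, Z), mul(Z, Z)))
  step 1: add(add(S(add(Z, SSZ)), mul(SSSZ, SZ)), add(add(SSZ, Z), mul(Z, Z)))
  step 2: add(S(add(add(Z, SSZ), mul(SSSZ, SZ))), add(add(SSZ, Z), mul(Z, Z)))
  step 3: S(add(add(add(Z, SSZ), mul(SSSZ, SZ)), add(add(SSZ, Z), mul(Z, Z))))
  step 4: S(add(add(SSZ, mul(SSSZ, SZ)), add(add(SSZ, Z), mul(Z, Z))))
  step 5: S(add(S(add(SZ, mul(SSSZ, SZ))), add(add(SSZ, Z), mul(Z, Z))))
  step 6: S(S(add(add(SZ, mul(SSSZ, SZ)), add(add(SSZ, Z), mul(Z, Z)))))
  step 7: S(S(add(S(add(Z, mul(SSSZ, SZ))), add(add(SSZ, Z), mul(Z, Z)))))
  step 8: S(S(S(add(add(Z, mul(SSSZ, SZ)), add(add(SSZ, Z), mul(Z, Z))))))
  step 9: S(S(S(add(mul(SSSZ, SZ), add(add(SSZ, Z), mul(Z, Z))))))
  step 10: S(S(S(add(add(SZ, mul(SSZ, SZ)), add(add(SSZ, Z), mul(Z, Z))))))
  step 11: S(S(S(add(S(add(Z, mul(SSZ, SZ))), add(add(SSZ, Z), mul(Z, Z))))))
  step 12: S(S(S(S(add(add(Z, mul(SSZ, SZ)), add(add(SSZ, Z), mul(Z, Z)))))))
  step 13: S(S(S(S(add(mul(SSZ, SZ), add(add(SSZ, Z), mul(Z, Z)))))))
  step 14: S(S(S(S(add(add(SZ, mul(SZ, SZ)), add(add(SSZ, Z), mul(Z, Z)))))))
  step 15: S(S(S(S(add(S(add(Z, mul(SZ, SZ))), add(add(SSZ, Z), mul(Z, Z)))))))
  step 16: S(S(S(S(S(add(add(Z, mul(SZ, SZ)), add(add(SSZ, Z), mul(Z, Z))))))))
  step 17: S(S(S(S(S(add(mul(SZ, SZ), add(add(SSZ, Z), mul(Z, Z))))))))
  step 18: S(S(S(S(S(add(add(SZ, mul(Z, SZ)), add(add(SSZ, Z), mul(Z, Z))))))))
  step 19: S(S(S(S(S(add(S(add(Z, mul(Z, SZ))), add(add(SSZ, Z), mul(Z, Z))))))))
  step 20: S(S(S(S(S(S(add(add(Z, mul(Z, SZ)), add(add(SSZ, Z), mul(Z, Z)))))))))
  step 21: S(S(S(S(S(S(add(mul(Z, SZ), add(add(SSZ, Z), mul(Z, Z)))))))))
  step 22: S(S(S(S(S(S(add(Z, add(add(SSZ, Z), mul(Z, Z)))))))))
  step 23: S(S(S(S(S(S(add(add(SSZ, Z), mul(Z, Z))))))))
  step 24: S(S(S(S(S(S(add(S(add(SZ, Z)), mul(Z, Z))))))))
  step 25: S(S(S(S(S(S(S(add(add(SZ, Z), mul(Z, Z)))))))))
  step 26: S(S(S(S(S(S(S(add(S(add(Z, Z)), mul(Z, Z)))))))))
  step 27: S(S(S(S(S(S(S(S(add(add(Z, Z), mul(Z, Z))))))))))
  step 28: S(S(S(S(S(S(S(S(add(Z, mul(Z, Z))))))))))
  step 29: S(S(S(S(S(S(S(S(mul(Z, Z)))))))))
  step 30: S^8(Z)

Answer: normal form = S^8(Z)  (in 30 steps)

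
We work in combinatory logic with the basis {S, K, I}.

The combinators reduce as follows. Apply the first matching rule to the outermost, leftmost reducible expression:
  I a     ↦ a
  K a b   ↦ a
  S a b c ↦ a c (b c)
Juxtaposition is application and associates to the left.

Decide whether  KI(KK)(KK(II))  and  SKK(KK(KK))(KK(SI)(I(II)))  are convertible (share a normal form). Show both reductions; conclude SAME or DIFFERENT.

Answer: DIFFERENT — A ⇓ K, B ⇓ K(KI)

Working:
Term A:
  start: KI(KK)(KK(II))
  →1  I(KK(II))
  →2  KK(II)
  →3  K

Term B:
  start: SKK(KK(KK))(KK(SI)(I(II)))
  →1  K(KK(KK))(K(KK(KK)))(KK(SI)(I(II)))
  →2  KK(KK)(KK(SI)(I(II)))
  →3  K(KK(SI)(I(II)))
  →4  K(K(I(II)))
  →5  K(K(II))
  →6  K(KI)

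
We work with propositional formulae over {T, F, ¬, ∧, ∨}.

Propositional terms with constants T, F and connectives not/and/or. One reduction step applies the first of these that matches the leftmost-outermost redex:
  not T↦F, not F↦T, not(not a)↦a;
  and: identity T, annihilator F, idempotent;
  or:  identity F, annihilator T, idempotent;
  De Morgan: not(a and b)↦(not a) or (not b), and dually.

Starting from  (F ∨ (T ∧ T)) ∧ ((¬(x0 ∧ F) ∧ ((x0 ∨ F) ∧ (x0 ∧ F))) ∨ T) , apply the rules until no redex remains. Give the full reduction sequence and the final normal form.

  start: (F ∨ (T ∧ T)) ∧ ((¬(x0 ∧ F) ∧ ((x0 ∨ F) ∧ (x0 ∧ F))) ∨ T)
  step 1: (T ∧ T) ∧ ((¬(x0 ∧ F) ∧ ((x0 ∨ F) ∧ (x0 ∧ F))) ∨ T)
  step 2: T ∧ ((¬(x0 ∧ F) ∧ ((x0 ∨ F) ∧ (x0 ∧ F))) ∨ T)
  step 3: (¬(x0 ∧ F) ∧ ((x0 ∨ F) ∧ (x0 ∧ F))) ∨ T
  step 4: T

Answer: normal form = T  (in 4 steps)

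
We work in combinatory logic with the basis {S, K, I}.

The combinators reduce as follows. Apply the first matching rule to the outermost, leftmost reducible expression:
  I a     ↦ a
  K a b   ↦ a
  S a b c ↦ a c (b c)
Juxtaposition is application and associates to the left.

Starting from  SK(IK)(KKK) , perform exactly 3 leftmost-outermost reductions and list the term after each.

  start: SK(IK)(KKK)
  [1] K(KKK)(IK(KKK))
  [2] KKK
  [3] K

Answer: after 3 steps: K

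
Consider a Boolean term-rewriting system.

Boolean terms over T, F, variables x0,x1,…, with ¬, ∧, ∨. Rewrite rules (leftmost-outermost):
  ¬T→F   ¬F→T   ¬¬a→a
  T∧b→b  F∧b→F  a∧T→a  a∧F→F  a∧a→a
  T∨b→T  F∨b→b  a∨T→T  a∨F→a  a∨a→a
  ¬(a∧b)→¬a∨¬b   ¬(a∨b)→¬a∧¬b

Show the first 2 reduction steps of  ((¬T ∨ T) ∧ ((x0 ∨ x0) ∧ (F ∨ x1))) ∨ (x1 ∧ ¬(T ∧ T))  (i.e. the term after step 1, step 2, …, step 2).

  start: ((¬T ∨ T) ∧ ((x0 ∨ x0) ∧ (F ∨ x1))) ∨ (x1 ∧ ¬(T ∧ T))
  →1  (T ∧ ((x0 ∨ x0) ∧ (F ∨ x1))) ∨ (x1 ∧ ¬(T ∧ T))
  →2  ((x0 ∨ x0) ∧ (F ∨ x1)) ∨ (x1 ∧ ¬(T ∧ T))

Answer: after 2 steps: ((x0 ∨ x0) ∧ (F ∨ x1)) ∨ (x1 ∧ ¬(T ∧ T))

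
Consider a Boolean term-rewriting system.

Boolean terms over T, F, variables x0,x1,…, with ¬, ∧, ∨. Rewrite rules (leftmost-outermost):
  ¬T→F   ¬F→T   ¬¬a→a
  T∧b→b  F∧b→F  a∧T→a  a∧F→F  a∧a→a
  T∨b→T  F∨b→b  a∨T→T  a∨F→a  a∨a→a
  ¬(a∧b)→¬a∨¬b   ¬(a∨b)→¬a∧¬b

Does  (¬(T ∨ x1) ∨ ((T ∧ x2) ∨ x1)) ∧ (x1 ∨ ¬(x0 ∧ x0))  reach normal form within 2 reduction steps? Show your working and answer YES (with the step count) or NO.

Answer: NO — after 2 steps the term is ((F ∧ ¬x1) ∨ ((T ∧ x2) ∨ x1)) ∧ (x1 ∨ ¬(x0 ∧ x0)), not yet normal

Reduction:
  start: (¬(T ∨ x1) ∨ ((T ∧ x2) ∨ x1)) ∧ (x1 ∨ ¬(x0 ∧ x0))
  step 1: ((¬T ∧ ¬x1) ∨ ((T ∧ x2) ∨ x1)) ∧ (x1 ∨ ¬(x0 ∧ x0))
  step 2: ((F ∧ ¬x1) ∨ ((T ∧ x2) ∨ x1)) ∧ (x1 ∨ ¬(x0 ∧ x0))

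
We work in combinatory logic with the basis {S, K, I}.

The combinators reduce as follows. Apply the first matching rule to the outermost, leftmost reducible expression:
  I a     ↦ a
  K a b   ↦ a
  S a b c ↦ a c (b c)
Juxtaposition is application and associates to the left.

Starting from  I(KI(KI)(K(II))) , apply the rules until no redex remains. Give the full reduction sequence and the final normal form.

Answer: normal form = KI  (in 4 steps)

Derivation:
  start: I(KI(KI)(K(II)))
  step 1: KI(KI)(K(II))
  step 2: I(K(II))
  step 3: K(II)
  step 4: KI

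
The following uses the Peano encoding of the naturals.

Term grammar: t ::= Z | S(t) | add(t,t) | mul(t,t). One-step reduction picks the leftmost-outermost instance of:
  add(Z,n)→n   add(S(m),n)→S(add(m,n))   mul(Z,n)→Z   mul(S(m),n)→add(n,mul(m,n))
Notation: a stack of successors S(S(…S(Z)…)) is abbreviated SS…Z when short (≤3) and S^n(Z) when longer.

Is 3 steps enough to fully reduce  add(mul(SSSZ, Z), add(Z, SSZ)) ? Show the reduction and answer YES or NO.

Answer: NO — after 3 steps the term is add(add(Z, mul(SZ, Z)), add(Z, SSZ)), not yet normal

Working:
  start: add(mul(SSSZ, Z), add(Z, SSZ))
  [1] add(add(Z, mul(SSZ, Z)), add(Z, SSZ))
  [2] add(mul(SSZ, Z), add(Z, SSZ))
  [3] add(add(Z, mul(SZ, Z)), add(Z, SSZ))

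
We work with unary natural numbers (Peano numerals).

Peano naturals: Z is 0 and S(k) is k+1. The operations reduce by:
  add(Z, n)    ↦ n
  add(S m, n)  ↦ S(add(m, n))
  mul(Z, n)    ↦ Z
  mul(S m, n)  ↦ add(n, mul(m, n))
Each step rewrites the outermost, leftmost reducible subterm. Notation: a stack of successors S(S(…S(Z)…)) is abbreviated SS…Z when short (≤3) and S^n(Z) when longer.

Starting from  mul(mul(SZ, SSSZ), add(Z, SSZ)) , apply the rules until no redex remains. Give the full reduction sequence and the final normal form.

  start: mul(mul(SZ, SSSZ), add(Z, SSZ))
  [1] mul(add(SSSZ, mul(Z, SSSZ)), add(Z, SSZ))
  [2] mul(S(add(SSZ, mul(Z, SSSZ))), add(Z, SSZ))
  [3] add(add(Z, SSZ), mul(add(SSZ, mul(Z, SSSZ)), add(Z, SSZ)))
  [4] add(SSZ, mul(add(SSZ, mul(Z, SSSZ)), add(Z, SSZ)))
  [5] S(add(SZ, mul(add(SSZ, mul(Z, SSSZ)), add(Z, SSZ))))
  [6] S(S(add(Z, mul(add(SSZ, mul(Z, SSSZ)), add(Z, SSZ)))))
  [7] S(S(mul(add(SSZ, mul(Z, SSSZ)), add(Z, SSZ))))
  [8] S(S(mul(S(add(SZ, mul(Z, SSSZ))), add(Z, SSZ))))
  [9] S(S(add(add(Z, SSZ), mul(add(SZ, mul(Z, SSSZ)), add(Z, SSZ)))))
  [10] S(S(add(SSZ, mul(add(SZ, mul(Z, SSSZ)), add(Z, SSZ)))))
  [11] S(S(S(add(SZ, mul(add(SZ, mul(Z, SSSZ)), add(Z, SSZ))))))
  [12] S(S(S(S(add(Z, mul(add(SZ, mul(Z, SSSZ)), add(Z, SSZ)))))))
  [13] S(S(S(S(mul(add(SZ, mul(Z, SSSZ)), add(Z, SSZ))))))
  [14] S(S(S(S(mul(S(add(Z, mul(Z, SSSZ))), add(Z, SSZ))))))
  [15] S(S(S(S(add(add(Z, SSZ), mul(add(Z, mul(Z, SSSZ)), add(Z, SSZ)))))))
  [16] S(S(S(S(add(SSZ, mul(add(Z, mul(Z, SSSZ)), add(Z, SSZ)))))))
  [17] S(S(S(S(S(add(SZ, mul(add(Z, mul(Z, SSSZ)), add(Z, SSZ))))))))
  [18] S(S(S(S(S(S(add(Z, mul(add(Z, mul(Z, SSSZ)), add(Z, SSZ)))))))))
  [19] S(S(S(S(S(S(mul(add(Z, mul(Z, SSSZ)), add(Z, SSZ))))))))
  [20] S(S(S(S(S(S(mul(mul(Z, SSSZ), add(Z, SSZ))))))))
  [21] S(S(S(S(S(S(mul(Z, add(Z, SSZ))))))))
  [22] S^6(Z)

Answer: normal form = S^6(Z)  (in 22 steps)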